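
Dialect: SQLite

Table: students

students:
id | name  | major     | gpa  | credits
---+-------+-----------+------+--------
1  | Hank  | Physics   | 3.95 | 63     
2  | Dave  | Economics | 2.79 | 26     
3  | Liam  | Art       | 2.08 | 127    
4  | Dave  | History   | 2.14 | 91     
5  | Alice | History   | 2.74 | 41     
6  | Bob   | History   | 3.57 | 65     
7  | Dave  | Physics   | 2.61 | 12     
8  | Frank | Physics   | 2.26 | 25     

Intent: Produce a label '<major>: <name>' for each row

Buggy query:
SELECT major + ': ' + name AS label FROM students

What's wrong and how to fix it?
Bug: '+' is numeric addition; on text columns SQLite converts them to 0 instead of concatenating

Fix: Use the || operator for string concatenation

Corrected query:
SELECT major || ': ' || name AS label FROM students

Result:
label          
---------------
Physics: Hank  
Economics: Dave
Art: Liam      
History: Dave  
History: Alice 
History: Bob   
Physics: Dave  
Physics: Frank 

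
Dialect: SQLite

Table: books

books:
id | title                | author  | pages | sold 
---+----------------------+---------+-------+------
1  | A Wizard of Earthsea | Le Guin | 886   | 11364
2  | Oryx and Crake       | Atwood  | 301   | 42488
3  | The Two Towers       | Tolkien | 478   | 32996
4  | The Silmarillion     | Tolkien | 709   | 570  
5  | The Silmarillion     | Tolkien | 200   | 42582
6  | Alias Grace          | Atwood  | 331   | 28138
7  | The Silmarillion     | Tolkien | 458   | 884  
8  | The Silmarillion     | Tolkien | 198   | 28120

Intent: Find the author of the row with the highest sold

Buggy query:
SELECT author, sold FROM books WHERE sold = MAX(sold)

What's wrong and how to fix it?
Bug: MAX(sold) is an aggregate and cannot be used directly in WHERE

Fix: Use a subquery: WHERE sold = (SELECT MAX(sold) FROM books)

Corrected query:
SELECT author, sold FROM books WHERE sold = (SELECT MAX(sold) FROM books)

Result:
author  | sold 
--------+------
Tolkien | 42582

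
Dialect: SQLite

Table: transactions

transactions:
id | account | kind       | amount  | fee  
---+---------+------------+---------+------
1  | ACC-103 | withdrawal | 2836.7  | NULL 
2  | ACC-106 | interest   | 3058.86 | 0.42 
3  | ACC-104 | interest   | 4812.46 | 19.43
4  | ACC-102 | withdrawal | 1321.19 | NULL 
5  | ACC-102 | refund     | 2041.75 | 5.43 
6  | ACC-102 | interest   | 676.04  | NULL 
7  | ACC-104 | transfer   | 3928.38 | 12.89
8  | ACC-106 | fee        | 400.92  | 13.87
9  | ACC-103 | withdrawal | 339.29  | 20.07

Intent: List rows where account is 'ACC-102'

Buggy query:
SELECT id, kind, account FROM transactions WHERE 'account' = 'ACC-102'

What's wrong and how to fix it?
Bug: Single quotes denote string literals in SQL; the column name is being compared as a constant string

Fix: Remove the quotes around the column name (or use double quotes for an identifier)

Corrected query:
SELECT id, kind, account FROM transactions WHERE account = 'ACC-102'

Result:
id | kind       | account
---+------------+--------
4  | withdrawal | ACC-102
5  | refund     | ACC-102
6  | interest   | ACC-102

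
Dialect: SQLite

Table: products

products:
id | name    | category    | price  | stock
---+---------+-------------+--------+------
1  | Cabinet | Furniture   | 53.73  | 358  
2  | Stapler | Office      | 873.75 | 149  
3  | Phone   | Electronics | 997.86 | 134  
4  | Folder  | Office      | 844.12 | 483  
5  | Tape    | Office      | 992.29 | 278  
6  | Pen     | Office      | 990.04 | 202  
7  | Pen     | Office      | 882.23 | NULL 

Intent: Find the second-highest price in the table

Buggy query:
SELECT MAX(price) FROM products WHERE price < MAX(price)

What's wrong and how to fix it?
Bug: MAX(price) on the right of the comparison is an aggregate-in-WHERE error

Fix: Compute the overall MAX in a subquery, then take MAX of rows below it

Corrected query:
SELECT MAX(price) FROM products WHERE price < (SELECT MAX(price) FROM products)

Result:
MAX(price)
----------
992.29    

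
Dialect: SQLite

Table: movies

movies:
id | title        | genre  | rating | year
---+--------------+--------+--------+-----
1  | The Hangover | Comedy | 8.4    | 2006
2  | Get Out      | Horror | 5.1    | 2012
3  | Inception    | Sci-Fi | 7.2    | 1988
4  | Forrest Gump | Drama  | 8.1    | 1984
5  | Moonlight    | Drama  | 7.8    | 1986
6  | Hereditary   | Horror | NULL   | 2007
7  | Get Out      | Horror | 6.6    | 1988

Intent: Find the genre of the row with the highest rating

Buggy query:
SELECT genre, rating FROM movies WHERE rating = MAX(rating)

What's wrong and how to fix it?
Bug: MAX(rating) is an aggregate and cannot be used directly in WHERE

Fix: Wrap MAX in a scalar subquery so WHERE compares against a single value

Corrected query:
SELECT genre, rating FROM movies WHERE rating = (SELECT MAX(rating) FROM movies)

Result:
genre  | rating
-------+-------
Comedy | 8.4   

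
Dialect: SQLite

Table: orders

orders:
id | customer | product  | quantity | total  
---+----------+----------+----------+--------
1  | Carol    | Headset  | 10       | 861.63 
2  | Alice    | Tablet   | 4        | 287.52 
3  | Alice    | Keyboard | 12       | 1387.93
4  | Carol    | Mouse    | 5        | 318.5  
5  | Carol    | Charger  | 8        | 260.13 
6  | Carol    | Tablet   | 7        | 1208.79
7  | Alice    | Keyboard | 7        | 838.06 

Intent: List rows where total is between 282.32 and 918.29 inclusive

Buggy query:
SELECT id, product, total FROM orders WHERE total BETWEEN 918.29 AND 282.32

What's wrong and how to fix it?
Bug: The bounds are reversed; BETWEEN a AND b requires a <= b to match anything

Fix: Swap the bounds so the smaller value comes first

Corrected query:
SELECT id, product, total FROM orders WHERE total BETWEEN 282.32 AND 918.29

Result:
id | product  | total 
---+----------+-------
1  | Headset  | 861.63
2  | Tablet   | 287.52
4  | Mouse    | 318.5 
7  | Keyboard | 838.06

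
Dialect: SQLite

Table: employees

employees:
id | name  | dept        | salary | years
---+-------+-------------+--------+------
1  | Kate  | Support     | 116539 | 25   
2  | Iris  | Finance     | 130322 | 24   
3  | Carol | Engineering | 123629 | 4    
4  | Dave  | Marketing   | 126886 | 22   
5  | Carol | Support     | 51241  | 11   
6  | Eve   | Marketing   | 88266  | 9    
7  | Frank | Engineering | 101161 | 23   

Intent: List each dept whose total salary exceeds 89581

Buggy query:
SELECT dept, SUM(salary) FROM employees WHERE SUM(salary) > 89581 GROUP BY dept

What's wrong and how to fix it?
Bug: WHERE runs before GROUP BY, so aggregates aren't available there

Fix: Move the aggregate condition to a HAVING clause

Corrected query:
SELECT dept, SUM(salary) FROM employees GROUP BY dept HAVING SUM(salary) > 89581

Result:
dept        | SUM(salary)
------------+------------
Engineering | 224790     
Finance     | 130322     
Marketing   | 215152     
Support     | 167780     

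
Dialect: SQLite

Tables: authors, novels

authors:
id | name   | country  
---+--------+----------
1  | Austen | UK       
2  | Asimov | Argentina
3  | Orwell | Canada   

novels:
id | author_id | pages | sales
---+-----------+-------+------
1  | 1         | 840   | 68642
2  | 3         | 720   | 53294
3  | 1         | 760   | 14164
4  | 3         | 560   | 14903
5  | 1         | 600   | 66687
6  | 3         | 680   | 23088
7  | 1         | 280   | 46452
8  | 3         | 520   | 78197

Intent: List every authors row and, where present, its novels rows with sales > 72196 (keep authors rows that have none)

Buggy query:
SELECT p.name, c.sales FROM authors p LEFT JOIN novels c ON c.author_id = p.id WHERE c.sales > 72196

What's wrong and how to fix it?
Bug: A WHERE condition on the right-hand table after LEFT JOIN drops unmatched parents

Fix: Move the right-table condition into the ON clause so unmatched parents are kept

Corrected query:
SELECT p.name, c.sales FROM authors p LEFT JOIN novels c ON c.author_id = p.id AND c.sales > 72196

Result:
name   | sales
-------+------
Austen | NULL 
Asimov | NULL 
Orwell | 78197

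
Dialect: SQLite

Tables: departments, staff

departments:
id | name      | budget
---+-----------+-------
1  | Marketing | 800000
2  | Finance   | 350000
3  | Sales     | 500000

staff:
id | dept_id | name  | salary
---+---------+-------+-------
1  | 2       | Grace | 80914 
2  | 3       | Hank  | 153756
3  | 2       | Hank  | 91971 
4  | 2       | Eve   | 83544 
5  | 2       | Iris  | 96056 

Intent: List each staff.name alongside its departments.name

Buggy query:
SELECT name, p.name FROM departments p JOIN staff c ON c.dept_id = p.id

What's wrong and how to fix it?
Bug: Both tables have a 'name' column; the unqualified reference is ambiguous

Fix: Prefix ambiguous columns with the table alias

Corrected query:
SELECT c.name, p.name FROM departments p JOIN staff c ON c.dept_id = p.id

Result:
name  | name   
------+--------
Grace | Finance
Hank  | Sales  
Hank  | Finance
Eve   | Finance
Iris  | Finance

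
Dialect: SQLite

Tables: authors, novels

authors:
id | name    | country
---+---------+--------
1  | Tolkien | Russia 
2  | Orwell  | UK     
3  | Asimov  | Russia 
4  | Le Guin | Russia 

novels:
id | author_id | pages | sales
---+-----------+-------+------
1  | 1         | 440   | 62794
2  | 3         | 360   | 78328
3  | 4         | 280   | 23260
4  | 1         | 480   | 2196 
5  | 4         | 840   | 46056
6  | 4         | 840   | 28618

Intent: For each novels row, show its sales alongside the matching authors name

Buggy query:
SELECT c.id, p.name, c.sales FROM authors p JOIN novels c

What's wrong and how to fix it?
Bug: JOIN with no ON clause produces a cartesian product; every novels row pairs with every authors row

Fix: Specify the join condition linking the foreign key to the parent id

Corrected query:
SELECT c.id, p.name, c.sales FROM authors p JOIN novels c ON c.author_id = p.id

Result:
id | name    | sales
---+---------+------
1  | Tolkien | 62794
2  | Asimov  | 78328
3  | Le Guin | 23260
4  | Tolkien | 2196 
5  | Le Guin | 46056
6  | Le Guin | 28618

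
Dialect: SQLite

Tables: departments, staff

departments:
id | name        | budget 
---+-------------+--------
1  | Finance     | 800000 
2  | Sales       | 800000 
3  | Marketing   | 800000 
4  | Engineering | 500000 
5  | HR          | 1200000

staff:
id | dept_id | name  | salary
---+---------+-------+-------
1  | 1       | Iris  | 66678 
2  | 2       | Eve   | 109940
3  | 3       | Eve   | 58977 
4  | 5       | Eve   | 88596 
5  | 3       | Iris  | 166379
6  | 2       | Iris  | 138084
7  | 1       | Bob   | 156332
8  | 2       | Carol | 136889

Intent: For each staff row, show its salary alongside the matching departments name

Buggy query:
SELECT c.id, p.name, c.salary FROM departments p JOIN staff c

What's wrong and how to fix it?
Bug: Missing join condition: each staff row is matched to all departments rows instead of just its own

Fix: Add ON c.dept_id = p.id to the JOIN

Corrected query:
SELECT c.id, p.name, c.salary FROM departments p JOIN staff c ON c.dept_id = p.id

Result:
id | name      | salary
---+-----------+-------
1  | Finance   | 66678 
2  | Sales     | 109940
3  | Marketing | 58977 
4  | HR        | 88596 
5  | Marketing | 166379
6  | Sales     | 138084
7  | Finance   | 156332
8  | Sales     | 136889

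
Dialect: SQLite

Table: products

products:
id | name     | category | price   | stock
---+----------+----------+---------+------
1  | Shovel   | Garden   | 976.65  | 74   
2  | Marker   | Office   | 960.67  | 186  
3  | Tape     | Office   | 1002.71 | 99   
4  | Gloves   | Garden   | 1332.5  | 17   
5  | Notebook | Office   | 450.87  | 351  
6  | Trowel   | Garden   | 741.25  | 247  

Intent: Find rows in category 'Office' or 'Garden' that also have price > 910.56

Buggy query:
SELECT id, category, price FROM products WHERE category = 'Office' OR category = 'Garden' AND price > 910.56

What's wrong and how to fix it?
Bug: Without parentheses, AND is evaluated before OR, so the price filter only applies to the 'Garden' branch

Fix: Add parentheses around the OR so the AND applies to both alternatives

Corrected query:
SELECT id, category, price FROM products WHERE (category = 'Office' OR category = 'Garden') AND price > 910.56

Result:
id | category | price  
---+----------+--------
1  | Garden   | 976.65 
2  | Office   | 960.67 
3  | Office   | 1002.71
4  | Garden   | 1332.5 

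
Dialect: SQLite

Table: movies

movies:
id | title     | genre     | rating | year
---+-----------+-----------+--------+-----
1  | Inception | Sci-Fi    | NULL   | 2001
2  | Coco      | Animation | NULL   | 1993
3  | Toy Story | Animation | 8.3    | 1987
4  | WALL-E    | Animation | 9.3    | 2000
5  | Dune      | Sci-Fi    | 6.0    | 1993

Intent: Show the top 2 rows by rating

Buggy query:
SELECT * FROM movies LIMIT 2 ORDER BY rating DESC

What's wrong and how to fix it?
Bug: ORDER BY cannot follow LIMIT; LIMIT is the final clause

Fix: Sort with ORDER BY, then apply LIMIT

Corrected query:
SELECT * FROM movies ORDER BY rating DESC LIMIT 2

Result:
id | title     | genre     | rating | year
---+-----------+-----------+--------+-----
4  | WALL-E    | Animation | 9.3    | 2000
3  | Toy Story | Animation | 8.3    | 1987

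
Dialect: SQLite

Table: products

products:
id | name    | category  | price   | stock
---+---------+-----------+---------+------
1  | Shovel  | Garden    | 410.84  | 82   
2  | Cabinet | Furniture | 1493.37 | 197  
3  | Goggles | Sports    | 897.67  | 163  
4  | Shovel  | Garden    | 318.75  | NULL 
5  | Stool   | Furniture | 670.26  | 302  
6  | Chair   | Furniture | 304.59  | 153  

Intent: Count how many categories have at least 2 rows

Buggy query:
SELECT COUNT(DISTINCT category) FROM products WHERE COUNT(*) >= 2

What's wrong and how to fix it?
Bug: WHERE filters individual rows, not groups, so a group-level COUNT is invalid there

Fix: Use a subquery that GROUPs and filters with HAVING, then count its rows

Corrected query:
SELECT COUNT(*) FROM (SELECT category FROM products GROUP BY category HAVING COUNT(*) >= 2)

Result:
COUNT(*)
--------
2       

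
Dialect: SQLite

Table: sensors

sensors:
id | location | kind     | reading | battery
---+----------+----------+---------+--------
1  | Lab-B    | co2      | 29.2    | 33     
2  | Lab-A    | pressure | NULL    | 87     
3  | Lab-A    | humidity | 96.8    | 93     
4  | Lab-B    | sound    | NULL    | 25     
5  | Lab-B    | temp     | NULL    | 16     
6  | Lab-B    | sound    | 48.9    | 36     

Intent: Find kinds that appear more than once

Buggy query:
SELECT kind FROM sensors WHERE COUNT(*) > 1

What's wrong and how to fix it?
Bug: WHERE can't reference COUNT(*); aggregates are computed after WHERE

Fix: Group first, then use HAVING for the count condition

Corrected query:
SELECT kind FROM sensors GROUP BY kind HAVING COUNT(*) > 1

Result:
kind 
-----
sound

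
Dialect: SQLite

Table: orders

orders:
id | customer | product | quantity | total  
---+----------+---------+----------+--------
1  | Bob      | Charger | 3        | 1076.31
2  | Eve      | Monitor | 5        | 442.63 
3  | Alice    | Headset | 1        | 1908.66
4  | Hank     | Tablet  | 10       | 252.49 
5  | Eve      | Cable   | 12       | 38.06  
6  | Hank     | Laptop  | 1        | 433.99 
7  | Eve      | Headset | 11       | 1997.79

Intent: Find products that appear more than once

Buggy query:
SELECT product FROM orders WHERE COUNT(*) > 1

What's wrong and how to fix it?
Bug: WHERE can't reference COUNT(*); aggregates are computed after WHERE

Fix: Group first, then use HAVING for the count condition

Corrected query:
SELECT product FROM orders GROUP BY product HAVING COUNT(*) > 1

Result:
product
-------
Headset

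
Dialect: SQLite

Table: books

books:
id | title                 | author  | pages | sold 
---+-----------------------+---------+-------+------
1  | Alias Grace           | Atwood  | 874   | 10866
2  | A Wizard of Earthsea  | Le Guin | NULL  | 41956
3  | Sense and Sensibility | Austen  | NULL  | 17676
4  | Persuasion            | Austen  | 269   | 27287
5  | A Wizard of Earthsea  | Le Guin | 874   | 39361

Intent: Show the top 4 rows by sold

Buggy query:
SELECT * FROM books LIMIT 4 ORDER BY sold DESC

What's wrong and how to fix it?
Bug: ORDER BY cannot follow LIMIT; LIMIT is the final clause

Fix: Swap the clauses: ORDER BY first, then LIMIT

Corrected query:
SELECT * FROM books ORDER BY sold DESC LIMIT 4

Result:
id | title                 | author  | pages | sold 
---+-----------------------+---------+-------+------
2  | A Wizard of Earthsea  | Le Guin | NULL  | 41956
5  | A Wizard of Earthsea  | Le Guin | 874   | 39361
4  | Persuasion            | Austen  | 269   | 27287
3  | Sense and Sensibility | Austen  | NULL  | 17676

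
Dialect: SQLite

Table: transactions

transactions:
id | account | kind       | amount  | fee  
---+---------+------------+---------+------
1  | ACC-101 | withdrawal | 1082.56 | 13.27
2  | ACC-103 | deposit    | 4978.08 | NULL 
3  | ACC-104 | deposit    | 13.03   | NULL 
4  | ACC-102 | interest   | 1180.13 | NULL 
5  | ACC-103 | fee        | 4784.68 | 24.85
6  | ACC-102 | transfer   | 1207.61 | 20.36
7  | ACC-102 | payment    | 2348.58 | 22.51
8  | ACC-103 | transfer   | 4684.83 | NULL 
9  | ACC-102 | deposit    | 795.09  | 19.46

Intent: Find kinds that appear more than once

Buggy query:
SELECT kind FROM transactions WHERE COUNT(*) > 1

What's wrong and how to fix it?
Bug: WHERE can't reference COUNT(*); aggregates are computed after WHERE

Fix: Group first, then use HAVING for the count condition

Corrected query:
SELECT kind FROM transactions GROUP BY kind HAVING COUNT(*) > 1

Result:
kind    
--------
deposit 
transfer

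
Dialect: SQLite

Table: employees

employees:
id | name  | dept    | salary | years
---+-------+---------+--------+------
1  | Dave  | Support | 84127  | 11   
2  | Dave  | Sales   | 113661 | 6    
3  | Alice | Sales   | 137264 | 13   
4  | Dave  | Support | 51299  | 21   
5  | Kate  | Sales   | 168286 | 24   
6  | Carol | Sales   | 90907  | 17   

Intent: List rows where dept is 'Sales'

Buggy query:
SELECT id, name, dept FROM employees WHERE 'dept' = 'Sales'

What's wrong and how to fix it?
Bug: Single quotes denote string literals in SQL; the column name is being compared as a constant string

Fix: Reference the column as dept without single quotes

Corrected query:
SELECT id, name, dept FROM employees WHERE dept = 'Sales'

Result:
id | name  | dept 
---+-------+------
2  | Dave  | Sales
3  | Alice | Sales
5  | Kate  | Sales
6  | Carol | Sales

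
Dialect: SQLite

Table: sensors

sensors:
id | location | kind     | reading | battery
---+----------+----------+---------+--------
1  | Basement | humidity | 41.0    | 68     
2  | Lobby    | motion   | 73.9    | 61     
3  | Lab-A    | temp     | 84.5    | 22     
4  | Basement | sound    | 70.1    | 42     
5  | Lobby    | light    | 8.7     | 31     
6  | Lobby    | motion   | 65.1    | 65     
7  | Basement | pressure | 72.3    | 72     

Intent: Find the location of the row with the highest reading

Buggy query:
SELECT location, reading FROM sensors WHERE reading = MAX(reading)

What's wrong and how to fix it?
Bug: WHERE is evaluated per row; an aggregate over the whole table isn't defined there

Fix: Use a subquery: WHERE reading = (SELECT MAX(reading) FROM sensors)

Corrected query:
SELECT location, reading FROM sensors WHERE reading = (SELECT MAX(reading) FROM sensors)

Result:
location | reading
---------+--------
Lab-A    | 84.5   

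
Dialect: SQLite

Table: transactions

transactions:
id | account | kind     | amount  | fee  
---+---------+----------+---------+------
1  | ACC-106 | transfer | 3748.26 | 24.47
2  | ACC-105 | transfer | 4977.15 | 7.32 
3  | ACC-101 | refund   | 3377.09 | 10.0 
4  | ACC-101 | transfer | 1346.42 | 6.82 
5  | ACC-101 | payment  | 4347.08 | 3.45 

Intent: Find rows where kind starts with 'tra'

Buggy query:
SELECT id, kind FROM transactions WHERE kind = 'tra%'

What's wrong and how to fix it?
Bug: Wildcards only work with LIKE; '=' treats '%' as a literal character

Fix: Use LIKE for wildcard pattern matching

Corrected query:
SELECT id, kind FROM transactions WHERE kind LIKE 'tra%'

Result:
id | kind    
---+---------
1  | transfer
2  | transfer
4  | transfer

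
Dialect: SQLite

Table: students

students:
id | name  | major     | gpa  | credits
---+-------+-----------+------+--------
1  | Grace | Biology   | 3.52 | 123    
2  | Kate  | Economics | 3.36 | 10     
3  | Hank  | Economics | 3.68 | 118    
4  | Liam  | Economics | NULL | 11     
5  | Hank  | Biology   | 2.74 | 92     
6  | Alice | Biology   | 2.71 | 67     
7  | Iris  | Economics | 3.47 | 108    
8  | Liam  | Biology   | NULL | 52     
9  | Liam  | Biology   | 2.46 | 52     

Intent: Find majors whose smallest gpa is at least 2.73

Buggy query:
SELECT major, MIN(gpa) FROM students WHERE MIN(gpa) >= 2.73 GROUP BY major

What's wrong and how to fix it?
Bug: MIN() in WHERE is a misuse of aggregate

Fix: Use HAVING for the per-group MIN condition

Corrected query:
SELECT major, MIN(gpa) FROM students GROUP BY major HAVING MIN(gpa) >= 2.73

Result:
major     | MIN(gpa)
----------+---------
Economics | 3.36    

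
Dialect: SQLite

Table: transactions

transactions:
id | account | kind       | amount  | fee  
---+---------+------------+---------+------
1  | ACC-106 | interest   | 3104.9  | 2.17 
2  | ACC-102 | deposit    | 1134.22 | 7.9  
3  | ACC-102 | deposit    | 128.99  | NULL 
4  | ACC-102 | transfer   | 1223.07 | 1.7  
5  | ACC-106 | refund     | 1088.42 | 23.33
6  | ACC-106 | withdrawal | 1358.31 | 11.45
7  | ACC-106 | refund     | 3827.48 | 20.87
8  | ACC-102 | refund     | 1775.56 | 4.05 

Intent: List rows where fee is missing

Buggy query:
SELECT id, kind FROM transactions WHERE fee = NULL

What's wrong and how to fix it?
Bug: '= NULL' is always unknown in SQL three-valued logic, so no rows match

Fix: Use IS NULL to test for NULL

Corrected query:
SELECT id, kind FROM transactions WHERE fee IS NULL

Result:
id | kind   
---+--------
3  | deposit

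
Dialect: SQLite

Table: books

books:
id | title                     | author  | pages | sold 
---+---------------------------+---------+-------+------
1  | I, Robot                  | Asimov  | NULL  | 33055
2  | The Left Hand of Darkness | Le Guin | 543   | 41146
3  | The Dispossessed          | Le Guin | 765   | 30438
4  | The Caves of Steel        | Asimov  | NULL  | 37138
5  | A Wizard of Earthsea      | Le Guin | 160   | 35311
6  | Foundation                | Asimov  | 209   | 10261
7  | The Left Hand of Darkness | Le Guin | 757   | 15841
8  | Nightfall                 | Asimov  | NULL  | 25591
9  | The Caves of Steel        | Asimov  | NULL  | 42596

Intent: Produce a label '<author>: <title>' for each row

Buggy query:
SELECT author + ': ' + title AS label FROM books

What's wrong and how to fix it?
Bug: '+' is numeric addition; on text columns SQLite converts them to 0 instead of concatenating

Fix: Use the || operator for string concatenation

Corrected query:
SELECT author || ': ' || title AS label FROM books

Result:
label                             
----------------------------------
Asimov: I, Robot                  
Le Guin: The Left Hand of Darkness
Le Guin: The Dispossessed         
Asimov: The Caves of Steel        
Le Guin: A Wizard of Earthsea     
Asimov: Foundation                
Le Guin: The Left Hand of Darkness
Asimov: Nightfall                 
Asimov: The Caves of Steel        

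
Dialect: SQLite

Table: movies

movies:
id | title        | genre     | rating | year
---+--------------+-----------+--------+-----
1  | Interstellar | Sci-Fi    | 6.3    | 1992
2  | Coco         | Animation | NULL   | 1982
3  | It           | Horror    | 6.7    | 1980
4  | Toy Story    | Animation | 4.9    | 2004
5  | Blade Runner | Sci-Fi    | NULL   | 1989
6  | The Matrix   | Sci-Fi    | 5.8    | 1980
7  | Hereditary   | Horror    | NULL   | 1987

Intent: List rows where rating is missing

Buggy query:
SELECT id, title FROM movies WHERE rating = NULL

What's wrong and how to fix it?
Bug: '= NULL' is always unknown in SQL three-valued logic, so no rows match

Fix: Use IS NULL to test for NULL

Corrected query:
SELECT id, title FROM movies WHERE rating IS NULL

Result:
id | title       
---+-------------
2  | Coco        
5  | Blade Runner
7  | Hereditary  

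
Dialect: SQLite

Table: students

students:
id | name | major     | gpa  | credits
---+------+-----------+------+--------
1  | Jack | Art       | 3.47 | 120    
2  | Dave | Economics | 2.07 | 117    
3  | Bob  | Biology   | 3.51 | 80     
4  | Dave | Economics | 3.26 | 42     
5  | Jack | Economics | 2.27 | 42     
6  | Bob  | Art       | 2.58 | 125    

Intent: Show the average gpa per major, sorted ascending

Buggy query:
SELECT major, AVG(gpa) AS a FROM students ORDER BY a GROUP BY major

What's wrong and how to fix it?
Bug: ORDER BY appears before GROUP BY; SQL clause order requires GROUP BY first

Fix: Move ORDER BY to the end, after GROUP BY

Corrected query:
SELECT major, AVG(gpa) AS a FROM students GROUP BY major ORDER BY a

Result:
major     | a       
----------+---------
Economics | 2.533333
Art       | 3.025   
Biology   | 3.51    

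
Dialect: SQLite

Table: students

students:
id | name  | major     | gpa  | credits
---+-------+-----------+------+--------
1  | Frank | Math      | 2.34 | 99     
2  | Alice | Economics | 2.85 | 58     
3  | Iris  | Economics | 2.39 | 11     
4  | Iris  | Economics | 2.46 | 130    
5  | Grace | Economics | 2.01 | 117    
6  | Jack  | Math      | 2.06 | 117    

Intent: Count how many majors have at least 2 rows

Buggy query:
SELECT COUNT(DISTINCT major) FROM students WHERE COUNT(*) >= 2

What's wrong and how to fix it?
Bug: COUNT(*) cannot appear in WHERE; the per-group count doesn't exist yet

Fix: Group first with HAVING COUNT(*) >= 2, then COUNT the resulting groups

Corrected query:
SELECT COUNT(*) FROM (SELECT major FROM students GROUP BY major HAVING COUNT(*) >= 2)

Result:
COUNT(*)
--------
2       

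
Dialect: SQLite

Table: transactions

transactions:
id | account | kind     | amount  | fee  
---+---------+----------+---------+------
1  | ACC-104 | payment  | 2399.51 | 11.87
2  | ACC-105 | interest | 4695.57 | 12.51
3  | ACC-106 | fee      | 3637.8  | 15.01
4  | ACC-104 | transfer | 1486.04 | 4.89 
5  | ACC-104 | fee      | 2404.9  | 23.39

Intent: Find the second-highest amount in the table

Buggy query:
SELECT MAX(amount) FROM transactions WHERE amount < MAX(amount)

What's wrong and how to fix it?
Bug: The inner MAX is an aggregate inside WHERE, which is not allowed

Fix: Put the inner MAX in a scalar subquery

Corrected query:
SELECT MAX(amount) FROM transactions WHERE amount < (SELECT MAX(amount) FROM transactions)

Result:
MAX(amount)
-----------
3637.8     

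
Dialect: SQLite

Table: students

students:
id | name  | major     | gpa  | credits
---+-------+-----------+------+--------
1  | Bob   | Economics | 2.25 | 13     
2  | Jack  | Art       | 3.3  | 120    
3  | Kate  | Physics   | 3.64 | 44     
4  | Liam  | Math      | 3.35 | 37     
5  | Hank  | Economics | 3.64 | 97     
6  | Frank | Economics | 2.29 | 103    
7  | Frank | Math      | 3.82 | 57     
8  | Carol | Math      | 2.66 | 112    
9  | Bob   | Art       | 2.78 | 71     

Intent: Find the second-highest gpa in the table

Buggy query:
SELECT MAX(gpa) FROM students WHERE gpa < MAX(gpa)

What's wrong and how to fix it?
Bug: The inner MAX is an aggregate inside WHERE, which is not allowed

Fix: Put the inner MAX in a scalar subquery

Corrected query:
SELECT MAX(gpa) FROM students WHERE gpa < (SELECT MAX(gpa) FROM students)

Result:
MAX(gpa)
--------
3.64    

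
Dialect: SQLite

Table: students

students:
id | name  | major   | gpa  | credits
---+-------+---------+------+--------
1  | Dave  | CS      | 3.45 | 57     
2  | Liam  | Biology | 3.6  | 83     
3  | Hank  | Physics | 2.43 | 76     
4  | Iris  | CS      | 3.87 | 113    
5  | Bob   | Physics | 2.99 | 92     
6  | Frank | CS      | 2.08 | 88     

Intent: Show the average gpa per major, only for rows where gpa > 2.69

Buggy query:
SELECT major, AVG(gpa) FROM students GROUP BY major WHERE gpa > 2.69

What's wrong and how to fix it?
Bug: WHERE cannot follow GROUP BY

Fix: Move the WHERE clause before GROUP BY

Corrected query:
SELECT major, AVG(gpa) FROM students WHERE gpa > 2.69 GROUP BY major

Result:
major   | AVG(gpa)
--------+---------
Biology | 3.6     
CS      | 3.66    
Physics | 2.99    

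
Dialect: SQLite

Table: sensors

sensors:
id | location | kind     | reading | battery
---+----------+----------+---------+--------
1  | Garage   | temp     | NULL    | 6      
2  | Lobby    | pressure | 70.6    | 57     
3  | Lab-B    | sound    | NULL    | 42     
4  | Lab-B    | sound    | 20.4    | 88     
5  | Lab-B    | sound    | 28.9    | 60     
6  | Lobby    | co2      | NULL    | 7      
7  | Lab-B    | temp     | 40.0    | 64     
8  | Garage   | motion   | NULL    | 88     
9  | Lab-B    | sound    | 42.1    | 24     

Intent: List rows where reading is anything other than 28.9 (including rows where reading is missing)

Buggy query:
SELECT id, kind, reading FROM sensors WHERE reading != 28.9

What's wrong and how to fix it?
Bug: 'reading != 28.9' is unknown when reading is NULL, so NULL rows are silently excluded

Fix: Handle NULL separately with IS NULL alongside the inequality

Corrected query:
SELECT id, kind, reading FROM sensors WHERE reading != 28.9 OR reading IS NULL

Result:
id | kind     | reading
---+----------+--------
1  | temp     | NULL   
2  | pressure | 70.6   
3  | sound    | NULL   
4  | sound    | 20.4   
6  | co2      | NULL   
7  | temp     | 40     
8  | motion   | NULL   
9  | sound    | 42.1   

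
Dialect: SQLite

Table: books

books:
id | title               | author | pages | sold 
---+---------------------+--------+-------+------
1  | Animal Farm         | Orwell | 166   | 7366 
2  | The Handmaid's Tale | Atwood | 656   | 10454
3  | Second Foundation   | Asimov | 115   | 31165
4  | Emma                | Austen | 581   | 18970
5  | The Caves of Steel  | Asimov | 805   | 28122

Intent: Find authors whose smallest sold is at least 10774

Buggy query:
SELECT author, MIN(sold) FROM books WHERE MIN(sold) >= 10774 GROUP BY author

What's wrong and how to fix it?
Bug: Aggregates like MIN are computed per group after WHERE runs

Fix: Use HAVING for the per-group MIN condition

Corrected query:
SELECT author, MIN(sold) FROM books GROUP BY author HAVING MIN(sold) >= 10774

Result:
author | MIN(sold)
-------+----------
Asimov | 28122    
Austen | 18970    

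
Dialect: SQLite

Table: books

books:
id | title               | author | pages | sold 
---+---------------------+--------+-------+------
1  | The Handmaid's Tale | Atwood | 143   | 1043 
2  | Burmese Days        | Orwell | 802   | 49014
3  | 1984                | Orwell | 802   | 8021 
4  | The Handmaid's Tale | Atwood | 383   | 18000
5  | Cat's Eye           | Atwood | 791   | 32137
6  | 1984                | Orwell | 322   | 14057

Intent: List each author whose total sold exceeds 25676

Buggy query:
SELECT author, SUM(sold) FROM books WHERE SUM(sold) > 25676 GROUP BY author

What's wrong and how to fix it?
Bug: WHERE runs before GROUP BY, so aggregates aren't available there

Fix: Move the aggregate condition to a HAVING clause

Corrected query:
SELECT author, SUM(sold) FROM books GROUP BY author HAVING SUM(sold) > 25676

Result:
author | SUM(sold)
-------+----------
Atwood | 51180    
Orwell | 71092    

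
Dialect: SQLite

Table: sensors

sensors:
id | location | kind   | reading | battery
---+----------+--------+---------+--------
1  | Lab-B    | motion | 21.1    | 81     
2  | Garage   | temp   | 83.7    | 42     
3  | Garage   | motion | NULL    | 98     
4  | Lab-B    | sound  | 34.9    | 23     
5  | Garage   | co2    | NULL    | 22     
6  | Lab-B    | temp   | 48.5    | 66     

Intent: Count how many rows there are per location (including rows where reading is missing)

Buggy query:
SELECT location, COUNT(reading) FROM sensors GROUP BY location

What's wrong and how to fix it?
Bug: COUNT(column) counts non-NULL values only; rows with NULL reading aren't counted

Fix: Use COUNT(*) to count all rows regardless of NULL

Corrected query:
SELECT location, COUNT(*) FROM sensors GROUP BY location

Result:
location | COUNT(*)
---------+---------
Garage   | 3       
Lab-B    | 3       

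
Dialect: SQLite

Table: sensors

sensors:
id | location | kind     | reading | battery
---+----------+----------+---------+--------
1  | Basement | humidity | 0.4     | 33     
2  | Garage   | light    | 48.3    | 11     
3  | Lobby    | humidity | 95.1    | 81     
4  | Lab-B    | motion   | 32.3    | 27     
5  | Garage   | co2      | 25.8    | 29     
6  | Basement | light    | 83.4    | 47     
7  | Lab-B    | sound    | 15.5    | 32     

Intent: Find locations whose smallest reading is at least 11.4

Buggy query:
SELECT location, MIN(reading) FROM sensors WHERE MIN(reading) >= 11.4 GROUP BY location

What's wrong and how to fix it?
Bug: MIN() in WHERE is a misuse of aggregate

Fix: Use HAVING for the per-group MIN condition

Corrected query:
SELECT location, MIN(reading) FROM sensors GROUP BY location HAVING MIN(reading) >= 11.4

Result:
location | MIN(reading)
---------+-------------
Garage   | 25.8        
Lab-B    | 15.5        
Lobby    | 95.1        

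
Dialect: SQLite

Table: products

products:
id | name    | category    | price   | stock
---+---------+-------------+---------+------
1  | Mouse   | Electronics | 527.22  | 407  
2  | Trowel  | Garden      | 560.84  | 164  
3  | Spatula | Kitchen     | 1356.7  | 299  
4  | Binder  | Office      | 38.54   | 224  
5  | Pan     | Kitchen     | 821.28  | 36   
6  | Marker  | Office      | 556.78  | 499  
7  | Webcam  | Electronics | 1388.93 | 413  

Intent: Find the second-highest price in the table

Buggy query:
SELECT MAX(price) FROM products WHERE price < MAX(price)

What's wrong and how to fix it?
Bug: MAX(price) on the right of the comparison is an aggregate-in-WHERE error

Fix: Compute the overall MAX in a subquery, then take MAX of rows below it

Corrected query:
SELECT MAX(price) FROM products WHERE price < (SELECT MAX(price) FROM products)

Result:
MAX(price)
----------
1356.7    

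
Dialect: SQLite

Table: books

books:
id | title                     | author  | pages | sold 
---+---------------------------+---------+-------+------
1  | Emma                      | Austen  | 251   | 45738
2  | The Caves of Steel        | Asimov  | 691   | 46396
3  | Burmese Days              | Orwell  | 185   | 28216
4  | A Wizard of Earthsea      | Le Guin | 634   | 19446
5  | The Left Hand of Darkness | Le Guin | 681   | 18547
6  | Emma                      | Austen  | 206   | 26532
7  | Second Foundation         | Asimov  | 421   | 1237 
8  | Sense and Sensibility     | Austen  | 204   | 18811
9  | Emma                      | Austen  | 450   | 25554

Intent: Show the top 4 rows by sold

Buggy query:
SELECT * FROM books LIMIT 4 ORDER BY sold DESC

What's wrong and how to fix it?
Bug: ORDER BY cannot follow LIMIT; LIMIT is the final clause

Fix: Sort with ORDER BY, then apply LIMIT

Corrected query:
SELECT * FROM books ORDER BY sold DESC LIMIT 4

Result:
id | title              | author | pages | sold 
---+--------------------+--------+-------+------
2  | The Caves of Steel | Asimov | 691   | 46396
1  | Emma               | Austen | 251   | 45738
3  | Burmese Days       | Orwell | 185   | 28216
6  | Emma               | Austen | 206   | 26532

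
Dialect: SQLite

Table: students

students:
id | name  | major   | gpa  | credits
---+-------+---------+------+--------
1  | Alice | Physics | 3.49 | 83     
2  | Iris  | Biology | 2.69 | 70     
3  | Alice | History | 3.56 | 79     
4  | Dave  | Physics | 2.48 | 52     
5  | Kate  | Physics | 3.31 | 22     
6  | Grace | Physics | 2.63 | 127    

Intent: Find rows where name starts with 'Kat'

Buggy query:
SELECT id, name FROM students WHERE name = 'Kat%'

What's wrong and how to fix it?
Bug: '=' compares the literal string including the % character; pattern matching needs LIKE

Fix: Replace '=' with LIKE so 'Kat%' is treated as a pattern

Corrected query:
SELECT id, name FROM students WHERE name LIKE 'Kat%'

Result:
id | name
---+-----
5  | Kate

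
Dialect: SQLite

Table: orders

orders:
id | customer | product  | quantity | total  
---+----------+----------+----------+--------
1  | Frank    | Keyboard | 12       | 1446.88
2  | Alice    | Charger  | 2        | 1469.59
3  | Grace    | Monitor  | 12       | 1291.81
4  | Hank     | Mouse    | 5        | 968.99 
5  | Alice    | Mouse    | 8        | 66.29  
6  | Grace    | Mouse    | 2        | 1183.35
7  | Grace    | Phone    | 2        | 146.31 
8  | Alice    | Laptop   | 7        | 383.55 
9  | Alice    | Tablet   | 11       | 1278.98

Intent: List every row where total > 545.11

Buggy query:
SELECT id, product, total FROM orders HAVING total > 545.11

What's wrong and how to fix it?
Bug: HAVING filters the output of aggregation, but this query has no GROUP BY and no aggregate functions, so SQLite rejects it (HAVING clause on a non-aggregate query); the condition here is per row

Fix: Use WHERE for row-level filtering

Corrected query:
SELECT id, product, total FROM orders WHERE total > 545.11

Result:
id | product  | total  
---+----------+--------
1  | Keyboard | 1446.88
2  | Charger  | 1469.59
3  | Monitor  | 1291.81
4  | Mouse    | 968.99 
6  | Mouse    | 1183.35
9  | Tablet   | 1278.98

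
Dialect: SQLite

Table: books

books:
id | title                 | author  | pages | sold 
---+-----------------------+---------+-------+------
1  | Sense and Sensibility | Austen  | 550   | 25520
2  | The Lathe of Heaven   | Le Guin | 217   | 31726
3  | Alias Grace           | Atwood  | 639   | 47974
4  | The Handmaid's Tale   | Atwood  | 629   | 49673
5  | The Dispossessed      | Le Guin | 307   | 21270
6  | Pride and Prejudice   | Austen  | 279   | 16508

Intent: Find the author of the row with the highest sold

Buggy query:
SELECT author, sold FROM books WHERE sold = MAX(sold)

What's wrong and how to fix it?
Bug: WHERE is evaluated per row; an aggregate over the whole table isn't defined there

Fix: Wrap MAX in a scalar subquery so WHERE compares against a single value

Corrected query:
SELECT author, sold FROM books WHERE sold = (SELECT MAX(sold) FROM books)

Result:
author | sold 
-------+------
Atwood | 49673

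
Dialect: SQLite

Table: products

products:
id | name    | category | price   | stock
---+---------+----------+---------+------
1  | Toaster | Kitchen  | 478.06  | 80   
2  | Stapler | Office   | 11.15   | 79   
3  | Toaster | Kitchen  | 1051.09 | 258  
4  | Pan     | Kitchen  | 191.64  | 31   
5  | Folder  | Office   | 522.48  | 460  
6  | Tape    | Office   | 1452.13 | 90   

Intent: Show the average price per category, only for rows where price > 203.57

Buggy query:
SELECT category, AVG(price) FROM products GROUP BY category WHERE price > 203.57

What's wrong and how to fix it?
Bug: WHERE cannot follow GROUP BY

Fix: Move the WHERE clause before GROUP BY

Corrected query:
SELECT category, AVG(price) FROM products WHERE price > 203.57 GROUP BY category

Result:
category | AVG(price)
---------+-----------
Kitchen  | 764.575   
Office   | 987.305   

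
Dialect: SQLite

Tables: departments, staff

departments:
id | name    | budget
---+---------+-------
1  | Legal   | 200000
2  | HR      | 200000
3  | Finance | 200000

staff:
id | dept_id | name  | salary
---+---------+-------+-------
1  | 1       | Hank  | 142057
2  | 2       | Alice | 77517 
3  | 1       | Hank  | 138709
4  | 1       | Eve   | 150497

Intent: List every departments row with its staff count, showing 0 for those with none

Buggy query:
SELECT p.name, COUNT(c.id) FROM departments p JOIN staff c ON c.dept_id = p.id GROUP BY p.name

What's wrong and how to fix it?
Bug: An inner join excludes parents with zero children

Fix: Use LEFT JOIN so parents without children still appear (COUNT(c.id) gives 0)

Corrected query:
SELECT p.name, COUNT(c.id) FROM departments p LEFT JOIN staff c ON c.dept_id = p.id GROUP BY p.name

Result:
name    | COUNT(c.id)
--------+------------
Finance | 0          
HR      | 1          
Legal   | 3          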